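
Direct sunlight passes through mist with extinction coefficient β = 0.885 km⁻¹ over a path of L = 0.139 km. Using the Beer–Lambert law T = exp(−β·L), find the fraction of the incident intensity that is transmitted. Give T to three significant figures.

τ = β·L = 0.885 × 0.139 = 0.1230.
T = exp(−0.1230) = 0.8843.

0.884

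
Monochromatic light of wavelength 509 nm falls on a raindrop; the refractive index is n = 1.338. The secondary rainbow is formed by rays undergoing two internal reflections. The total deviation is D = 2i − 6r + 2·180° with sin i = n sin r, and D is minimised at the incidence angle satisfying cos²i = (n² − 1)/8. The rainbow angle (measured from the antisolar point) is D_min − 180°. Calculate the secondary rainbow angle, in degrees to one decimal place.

52.2°

cos²i = (1.79024 − 1)/8 = 0.09878; i = arccos(0.31429) = 71.682°.
sin r = sin 71.682°/1.338 = 0.70951; r = 45.195°.
D_min = 2·71.682° − 6·45.195° + 360° = 232.193°.
Rainbow angle = D_min − 180° = 52.193°.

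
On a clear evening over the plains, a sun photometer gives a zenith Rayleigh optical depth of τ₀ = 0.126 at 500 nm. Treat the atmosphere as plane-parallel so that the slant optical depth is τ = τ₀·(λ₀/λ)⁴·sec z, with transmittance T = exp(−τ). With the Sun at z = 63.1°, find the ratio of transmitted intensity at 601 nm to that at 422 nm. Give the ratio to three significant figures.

1.52

Airmass: sec 63.1° = 2.2103.
τ(601 nm) = 0.126 × (500/601)⁴ × 2.2103 = 0.126 × 0.4791 × 2.2103 = 0.1334.
τ(422 nm) = 0.126 × (500/422)⁴ × 2.2103 = 0.126 × 1.9707 × 2.2103 = 0.5488.
T(601)/T(422) = exp(τ_B − τ_A) = exp(0.4154) = 1.5150.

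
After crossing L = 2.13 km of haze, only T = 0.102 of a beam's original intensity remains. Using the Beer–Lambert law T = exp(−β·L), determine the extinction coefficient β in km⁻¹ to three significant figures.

Beer–Lambert: T = exp(−βL) ⇒ β = −ln(T)/L = −ln(0.102)/2.13 = 2.2828/2.13 = 1.072 km⁻¹.

1.07 km⁻¹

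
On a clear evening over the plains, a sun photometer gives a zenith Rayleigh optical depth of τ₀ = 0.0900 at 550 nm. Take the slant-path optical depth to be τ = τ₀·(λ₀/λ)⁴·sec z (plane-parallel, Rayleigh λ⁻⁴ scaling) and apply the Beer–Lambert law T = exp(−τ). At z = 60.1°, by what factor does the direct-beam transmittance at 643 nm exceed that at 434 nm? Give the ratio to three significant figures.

1.45

Airmass: sec 60.1° = 2.0061.
τ(643 nm) = 0.0900 × (550/643)⁴ × 2.0061 = 0.0900 × 0.5353 × 2.0061 = 0.0966.
τ(434 nm) = 0.0900 × (550/434)⁴ × 2.0061 = 0.0900 × 2.5792 × 2.0061 = 0.4657.
T(643)/T(434) = exp(τ_B − τ_A) = exp(0.3690) = 1.4463.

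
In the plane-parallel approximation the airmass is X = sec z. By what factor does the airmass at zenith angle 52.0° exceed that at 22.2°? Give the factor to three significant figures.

X(52.0°)/X(22.2°) = sec 52.0° / sec 22.2° = cos 22.2° / cos 52.0° = 0.9259/0.6157 = 1.5039.

1.50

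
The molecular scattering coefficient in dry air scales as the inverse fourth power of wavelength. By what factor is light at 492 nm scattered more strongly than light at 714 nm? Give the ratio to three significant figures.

Rayleigh scattering ∝ λ⁻⁴, so the ratio of coefficients is the inverse fourth power of the wavelength ratio.
σ(492)/σ(714) = (714/492)⁴ = (1.4512)⁴ = 4.435.

4.44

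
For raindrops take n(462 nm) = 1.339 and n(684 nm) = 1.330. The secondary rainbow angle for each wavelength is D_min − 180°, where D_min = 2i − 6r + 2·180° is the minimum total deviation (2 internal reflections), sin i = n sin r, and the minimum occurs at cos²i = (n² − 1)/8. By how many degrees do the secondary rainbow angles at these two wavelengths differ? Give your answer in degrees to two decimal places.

2.35°

At 462 nm (n = 1.339): cos²i = 0.09912 → i = 71.650°, r = 45.141°, D_min = 232.451°, rainbow angle = 52.451°.
At 684 nm (n = 1.330): cos²i = 0.09611 → i = 71.940°, r = 45.630°, D_min = 230.101°, rainbow angle = 50.101°.
Angular width = |52.451° − 50.101°| = 2.350°.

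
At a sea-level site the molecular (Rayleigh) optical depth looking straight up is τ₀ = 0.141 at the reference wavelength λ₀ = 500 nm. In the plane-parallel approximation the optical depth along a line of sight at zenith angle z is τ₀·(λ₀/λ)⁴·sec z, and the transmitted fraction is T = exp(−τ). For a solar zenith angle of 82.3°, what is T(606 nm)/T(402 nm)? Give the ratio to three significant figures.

7.62

Airmass: sec 82.3° = 7.4635.
τ(606 nm) = 0.141 × (500/606)⁴ × 7.4635 = 0.141 × 0.4634 × 7.4635 = 0.4877.
τ(402 nm) = 0.141 × (500/402)⁴ × 7.4635 = 0.141 × 2.3932 × 7.4635 = 2.5185.
T(606)/T(402) = exp(τ_B − τ_A) = exp(2.0308) = 7.6199.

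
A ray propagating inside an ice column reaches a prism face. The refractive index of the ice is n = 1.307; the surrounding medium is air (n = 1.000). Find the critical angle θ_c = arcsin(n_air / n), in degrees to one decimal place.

sin θ_c = n_air / n = 1.000 / 1.307 = 0.7651.
θ_c = arcsin(0.7651) = 49.92°.

49.9°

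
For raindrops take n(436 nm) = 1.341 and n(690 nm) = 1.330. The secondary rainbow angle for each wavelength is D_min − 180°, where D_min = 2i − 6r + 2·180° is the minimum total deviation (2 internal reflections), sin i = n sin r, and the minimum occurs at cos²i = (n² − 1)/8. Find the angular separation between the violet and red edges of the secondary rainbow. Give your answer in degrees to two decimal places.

2.86°

At 436 nm (n = 1.341): cos²i = 0.09979 → i = 71.586°, r = 45.034°, D_min = 232.966°, rainbow angle = 52.966°.
At 690 nm (n = 1.330): cos²i = 0.09611 → i = 71.940°, r = 45.630°, D_min = 230.101°, rainbow angle = 50.101°.
Angular width = |52.966° − 50.101°| = 2.865°.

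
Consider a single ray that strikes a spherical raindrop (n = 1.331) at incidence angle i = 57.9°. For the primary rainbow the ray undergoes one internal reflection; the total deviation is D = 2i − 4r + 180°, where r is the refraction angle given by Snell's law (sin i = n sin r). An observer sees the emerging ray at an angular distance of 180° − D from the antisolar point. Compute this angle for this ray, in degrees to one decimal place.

42.3°

sin r = sin 57.9° / 1.331 = 0.8471/1.331 = 0.6365; r = 39.53°.
D = 2·57.9° − 4·39.53° + 180° = 115.80° − 158.11° + 180° = 137.69°.
Angle from antisolar point = 180° − D = 42.31°.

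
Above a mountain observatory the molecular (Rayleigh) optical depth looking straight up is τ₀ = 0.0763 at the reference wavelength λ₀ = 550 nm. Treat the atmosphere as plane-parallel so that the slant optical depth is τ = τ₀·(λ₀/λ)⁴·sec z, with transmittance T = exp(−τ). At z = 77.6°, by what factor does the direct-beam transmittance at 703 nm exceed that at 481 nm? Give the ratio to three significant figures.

1.61

Airmass: sec 77.6° = 4.6569.
τ(703 nm) = 0.0763 × (550/703)⁴ × 4.6569 = 0.0763 × 0.3747 × 4.6569 = 0.1331.
τ(481 nm) = 0.0763 × (550/481)⁴ × 4.6569 = 0.0763 × 1.7095 × 4.6569 = 0.6074.
T(703)/T(481) = exp(τ_B − τ_A) = exp(0.4743) = 1.6069.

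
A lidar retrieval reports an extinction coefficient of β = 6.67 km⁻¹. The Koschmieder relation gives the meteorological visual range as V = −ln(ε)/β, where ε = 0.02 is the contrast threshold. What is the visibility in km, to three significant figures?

0.587 km

V = −ln(0.02) / 6.67 = 3.912 / 6.67 = 0.5865 km.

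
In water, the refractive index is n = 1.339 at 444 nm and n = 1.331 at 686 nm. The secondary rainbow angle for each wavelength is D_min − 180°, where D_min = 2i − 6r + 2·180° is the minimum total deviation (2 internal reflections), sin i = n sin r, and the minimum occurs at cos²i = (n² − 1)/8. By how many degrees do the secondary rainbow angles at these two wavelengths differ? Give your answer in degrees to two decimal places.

At 444 nm (n = 1.339): cos²i = 0.09912 → i = 71.650°, r = 45.141°, D_min = 232.451°, rainbow angle = 52.451°.
At 686 nm (n = 1.331): cos²i = 0.09645 → i = 71.907°, r = 45.575°, D_min = 230.365°, rainbow angle = 50.365°.
Angular width = |52.451° − 50.365°| = 2.086°.

2.09°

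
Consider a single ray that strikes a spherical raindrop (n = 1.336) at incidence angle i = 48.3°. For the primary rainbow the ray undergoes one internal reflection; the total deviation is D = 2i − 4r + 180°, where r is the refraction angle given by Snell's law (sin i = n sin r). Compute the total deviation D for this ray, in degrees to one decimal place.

140.7°

sin r = sin 48.3° / 1.336 = 0.7466/1.336 = 0.5589; r = 33.98°.
D = 2·48.3° − 4·33.98° + 180° = 96.60° − 135.91° + 180° = 140.69°.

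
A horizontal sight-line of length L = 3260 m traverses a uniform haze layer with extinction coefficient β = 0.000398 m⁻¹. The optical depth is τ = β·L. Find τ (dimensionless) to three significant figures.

τ = β·L = 0.000398 × 3260 = 1.2975.

1.30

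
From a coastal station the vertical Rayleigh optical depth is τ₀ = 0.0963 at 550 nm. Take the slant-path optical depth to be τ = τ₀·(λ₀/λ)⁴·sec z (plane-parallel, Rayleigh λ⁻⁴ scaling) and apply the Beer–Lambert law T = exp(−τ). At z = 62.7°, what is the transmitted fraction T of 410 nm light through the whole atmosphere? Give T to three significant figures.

sec 62.7° = 2.1803.
τ = 0.0963 × (550/410)⁴ × 2.1803 = 0.0963 × 3.2383 × 2.1803 = 0.6799.
T = exp(−0.6799) = 0.5067.

0.507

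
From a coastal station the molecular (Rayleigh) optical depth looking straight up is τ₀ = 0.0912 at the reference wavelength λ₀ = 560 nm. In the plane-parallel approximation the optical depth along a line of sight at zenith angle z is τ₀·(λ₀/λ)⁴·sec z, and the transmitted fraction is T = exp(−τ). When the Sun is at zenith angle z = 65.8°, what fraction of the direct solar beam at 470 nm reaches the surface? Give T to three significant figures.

0.639

sec 65.8° = 2.4395.
τ = 0.0912 × (560/470)⁴ × 2.4395 = 0.0912 × 2.0154 × 2.4395 = 0.4484.
T = exp(−0.4484) = 0.6387.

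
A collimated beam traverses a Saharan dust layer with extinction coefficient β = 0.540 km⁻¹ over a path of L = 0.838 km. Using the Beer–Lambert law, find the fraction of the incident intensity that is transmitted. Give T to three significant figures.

τ = β·L = 0.540 × 0.838 = 0.4525.
T = exp(−0.4525) = 0.6360.

0.636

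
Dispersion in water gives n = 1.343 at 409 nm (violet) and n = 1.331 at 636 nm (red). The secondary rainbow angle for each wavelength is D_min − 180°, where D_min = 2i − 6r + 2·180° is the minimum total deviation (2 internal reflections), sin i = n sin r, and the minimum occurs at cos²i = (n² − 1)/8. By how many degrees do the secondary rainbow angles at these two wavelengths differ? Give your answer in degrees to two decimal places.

3.11°

At 409 nm (n = 1.343): cos²i = 0.10046 → i = 71.522°, r = 44.928°, D_min = 233.478°, rainbow angle = 53.478°.
At 636 nm (n = 1.331): cos²i = 0.09645 → i = 71.907°, r = 45.575°, D_min = 230.365°, rainbow angle = 50.365°.
Angular width = |53.478° − 50.365°| = 3.113°.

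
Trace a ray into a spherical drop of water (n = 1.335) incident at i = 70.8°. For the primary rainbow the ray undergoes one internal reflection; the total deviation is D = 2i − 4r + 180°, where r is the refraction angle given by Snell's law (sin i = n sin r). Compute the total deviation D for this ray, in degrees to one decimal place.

141.5°

sin r = sin 70.8° / 1.335 = 0.9444/1.335 = 0.7074; r = 45.02°.
D = 2·70.8° − 4·45.02° + 180° = 141.60° − 180.09° + 180° = 141.51°.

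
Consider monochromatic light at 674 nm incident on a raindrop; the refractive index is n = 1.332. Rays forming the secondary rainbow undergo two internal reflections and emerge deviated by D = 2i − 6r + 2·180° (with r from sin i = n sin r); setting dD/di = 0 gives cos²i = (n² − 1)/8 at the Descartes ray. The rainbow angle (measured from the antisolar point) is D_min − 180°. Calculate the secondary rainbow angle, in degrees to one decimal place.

50.6°

cos²i = (1.77422 − 1)/8 = 0.09678; i = arccos(0.31109) = 71.875°.
sin r = sin 71.875°/1.332 = 0.71350; r = 45.520°.
D_min = 2·71.875° − 6·45.520° + 360° = 230.628°.
Rainbow angle = D_min − 180° = 50.628°.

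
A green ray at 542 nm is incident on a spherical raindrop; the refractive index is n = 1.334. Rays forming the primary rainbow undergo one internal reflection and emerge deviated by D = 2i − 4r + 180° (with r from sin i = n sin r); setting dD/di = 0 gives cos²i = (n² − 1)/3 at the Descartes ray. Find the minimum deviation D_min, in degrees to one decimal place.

cos²i = (1.77956 − 1)/3 = 0.25985; i = arccos(0.50976) = 59.352°.
sin r = sin 59.352°/1.334 = 0.64492; r = 40.159°.
D_min = 2·59.352° − 4·40.159° + 180° = 138.067°.

138.1°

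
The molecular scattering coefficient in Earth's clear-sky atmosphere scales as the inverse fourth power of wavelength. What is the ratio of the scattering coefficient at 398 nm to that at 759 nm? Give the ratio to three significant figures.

Rayleigh scattering ∝ λ⁻⁴, so the ratio of coefficients is the inverse fourth power of the wavelength ratio.
σ(398)/σ(759) = (759/398)⁴ = (1.9070)⁴ = 13.23.

13.2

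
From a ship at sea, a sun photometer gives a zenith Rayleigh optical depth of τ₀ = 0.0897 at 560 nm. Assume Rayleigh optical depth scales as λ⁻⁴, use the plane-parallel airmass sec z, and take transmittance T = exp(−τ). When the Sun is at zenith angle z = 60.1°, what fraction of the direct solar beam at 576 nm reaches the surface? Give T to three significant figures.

sec 60.1° = 2.0061.
τ = 0.0897 × (560/576)⁴ × 2.0061 = 0.0897 × 0.8934 × 2.0061 = 0.1608.
T = exp(−0.1608) = 0.8515.

0.851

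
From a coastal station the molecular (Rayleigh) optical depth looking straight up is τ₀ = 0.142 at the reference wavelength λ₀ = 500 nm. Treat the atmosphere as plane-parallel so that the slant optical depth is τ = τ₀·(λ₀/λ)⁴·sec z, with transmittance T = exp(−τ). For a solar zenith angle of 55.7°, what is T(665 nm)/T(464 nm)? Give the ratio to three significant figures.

1.30

Airmass: sec 55.7° = 1.7745.
τ(665 nm) = 0.142 × (500/665)⁴ × 1.7745 = 0.142 × 0.3196 × 1.7745 = 0.0805.
τ(464 nm) = 0.142 × (500/464)⁴ × 1.7745 = 0.142 × 1.3484 × 1.7745 = 0.3398.
T(665)/T(464) = exp(τ_B − τ_A) = exp(0.2592) = 1.2959.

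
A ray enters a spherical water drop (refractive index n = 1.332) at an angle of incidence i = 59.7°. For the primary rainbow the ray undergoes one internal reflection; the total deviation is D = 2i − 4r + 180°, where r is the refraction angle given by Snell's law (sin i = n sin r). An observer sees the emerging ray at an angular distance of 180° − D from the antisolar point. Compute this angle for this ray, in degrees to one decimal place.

42.2°

sin r = sin 59.7° / 1.332 = 0.8634/1.332 = 0.6482; r = 40.41°.
D = 2·59.7° − 4·40.41° + 180° = 119.40° − 161.62° + 180° = 137.78°.
Angle from antisolar point = 180° − D = 42.22°.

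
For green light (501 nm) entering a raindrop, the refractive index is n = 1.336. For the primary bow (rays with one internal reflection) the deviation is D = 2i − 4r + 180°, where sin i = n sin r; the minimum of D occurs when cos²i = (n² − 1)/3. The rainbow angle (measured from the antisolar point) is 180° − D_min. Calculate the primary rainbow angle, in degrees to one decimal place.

41.6°

cos²i = (1.78490 − 1)/3 = 0.26163; i = arccos(0.51150) = 59.236°.
sin r = sin 59.236°/1.336 = 0.64318; r = 40.029°.
D_min = 2·59.236° − 4·40.029° + 180° = 138.356°.
Rainbow angle = 180° − D_min = 41.644°.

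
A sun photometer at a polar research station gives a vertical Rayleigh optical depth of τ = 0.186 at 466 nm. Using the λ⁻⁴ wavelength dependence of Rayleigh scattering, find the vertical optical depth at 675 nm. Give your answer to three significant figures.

0.0423

τ(675 nm) = τ(466 nm) × (466/675)⁴ = 0.186 × (0.6904)⁴ = 0.186 × 0.2272 = 0.0423.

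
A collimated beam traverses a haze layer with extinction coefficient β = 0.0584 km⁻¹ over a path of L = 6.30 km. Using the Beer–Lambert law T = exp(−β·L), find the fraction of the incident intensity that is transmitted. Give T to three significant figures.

τ = β·L = 0.0584 × 6.30 = 0.3679.
T = exp(−0.3679) = 0.6922.

0.692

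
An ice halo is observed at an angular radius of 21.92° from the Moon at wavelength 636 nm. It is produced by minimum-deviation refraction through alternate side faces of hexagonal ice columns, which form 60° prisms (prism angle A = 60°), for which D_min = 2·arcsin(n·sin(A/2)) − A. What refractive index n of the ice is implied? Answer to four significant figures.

Rearranging: n = sin((D_min + A)/2) / sin(A/2).
(D_min + A)/2 = (21.92° + 60°)/2 = 40.960°.
n = sin 40.960° / sin 30° = 0.6555 / 0.5000 = 1.3111.

1.311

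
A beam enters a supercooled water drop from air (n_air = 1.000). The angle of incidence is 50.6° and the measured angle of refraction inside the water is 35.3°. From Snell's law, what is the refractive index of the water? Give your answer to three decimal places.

1.337

n = sin θ_i / sin θ_r = sin 50.6° / sin 35.3° = 0.7727 / 0.5779 = 1.3372.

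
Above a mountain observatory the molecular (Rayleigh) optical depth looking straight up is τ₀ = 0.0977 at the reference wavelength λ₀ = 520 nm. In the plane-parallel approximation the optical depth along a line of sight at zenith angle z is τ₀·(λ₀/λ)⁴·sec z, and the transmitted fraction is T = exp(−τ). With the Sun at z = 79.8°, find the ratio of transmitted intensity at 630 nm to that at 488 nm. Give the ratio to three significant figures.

1.58

Airmass: sec 79.8° = 5.6470.
τ(630 nm) = 0.0977 × (520/630)⁴ × 5.6470 = 0.0977 × 0.4641 × 5.6470 = 0.2561.
τ(488 nm) = 0.0977 × (520/488)⁴ × 5.6470 = 0.0977 × 1.2892 × 5.6470 = 0.7113.
T(630)/T(488) = exp(τ_B − τ_A) = exp(0.4552) = 1.5765.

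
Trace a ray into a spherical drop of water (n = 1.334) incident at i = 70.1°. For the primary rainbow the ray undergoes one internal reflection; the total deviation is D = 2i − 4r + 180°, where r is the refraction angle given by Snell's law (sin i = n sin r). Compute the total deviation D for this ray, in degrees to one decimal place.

sin r = sin 70.1° / 1.334 = 0.9403/1.334 = 0.7049; r = 44.82°.
D = 2·70.1° − 4·44.82° + 180° = 140.20° − 179.27° + 180° = 140.93°.

140.9°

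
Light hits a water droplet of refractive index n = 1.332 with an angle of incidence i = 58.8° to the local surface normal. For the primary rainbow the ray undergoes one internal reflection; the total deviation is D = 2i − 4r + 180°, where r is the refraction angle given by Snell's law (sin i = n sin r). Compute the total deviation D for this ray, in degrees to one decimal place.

137.8°

sin r = sin 58.8° / 1.332 = 0.8554/1.332 = 0.6422; r = 39.95°.
D = 2·58.8° − 4·39.95° + 180° = 117.60° − 159.81° + 180° = 137.79°.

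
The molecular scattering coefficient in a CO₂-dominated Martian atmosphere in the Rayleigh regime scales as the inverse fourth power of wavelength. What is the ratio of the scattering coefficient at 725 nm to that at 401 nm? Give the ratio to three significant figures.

0.0936

Rayleigh scattering ∝ λ⁻⁴, so the ratio of coefficients is the inverse fourth power of the wavelength ratio.
σ(725)/σ(401) = (401/725)⁴ = (0.5531)⁴ = 0.09359.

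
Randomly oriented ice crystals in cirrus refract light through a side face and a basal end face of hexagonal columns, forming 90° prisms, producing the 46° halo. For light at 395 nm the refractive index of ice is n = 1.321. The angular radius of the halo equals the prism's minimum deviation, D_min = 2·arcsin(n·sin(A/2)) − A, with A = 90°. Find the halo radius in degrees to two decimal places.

n·sin(A/2) = 1.321 × sin 45° = 1.321 × 0.7071 = 0.9341.
D_min = 2·arcsin(0.9341) − 90° = 2 × 69.081° − 90° = 48.163°.

48.16°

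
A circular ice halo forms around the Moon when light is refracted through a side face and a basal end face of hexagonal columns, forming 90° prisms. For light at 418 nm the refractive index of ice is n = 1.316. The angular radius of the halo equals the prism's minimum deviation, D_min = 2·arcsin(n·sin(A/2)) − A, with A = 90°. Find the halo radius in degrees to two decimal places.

n·sin(A/2) = 1.316 × sin 45° = 1.316 × 0.7071 = 0.9306.
D_min = 2·arcsin(0.9306) − 90° = 2 × 68.521° − 90° = 47.042°.

47.04°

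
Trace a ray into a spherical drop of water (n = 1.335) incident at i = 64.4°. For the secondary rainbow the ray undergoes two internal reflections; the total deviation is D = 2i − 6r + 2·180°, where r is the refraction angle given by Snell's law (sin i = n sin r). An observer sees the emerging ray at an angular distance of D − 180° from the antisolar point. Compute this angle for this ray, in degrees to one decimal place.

sin r = sin 64.4° / 1.335 = 0.9018/1.335 = 0.6755; r = 42.50°.
D = 2·64.4° − 6·42.50° + 2·180° = 128.80° − 254.97° + 360° = 233.83°.
Angle from antisolar point = D − 180° = 53.83°.

53.8°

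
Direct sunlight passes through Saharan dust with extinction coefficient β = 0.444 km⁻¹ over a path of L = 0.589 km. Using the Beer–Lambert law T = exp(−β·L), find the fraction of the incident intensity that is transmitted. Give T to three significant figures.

τ = β·L = 0.444 × 0.589 = 0.2615.
T = exp(−0.2615) = 0.7699.

0.770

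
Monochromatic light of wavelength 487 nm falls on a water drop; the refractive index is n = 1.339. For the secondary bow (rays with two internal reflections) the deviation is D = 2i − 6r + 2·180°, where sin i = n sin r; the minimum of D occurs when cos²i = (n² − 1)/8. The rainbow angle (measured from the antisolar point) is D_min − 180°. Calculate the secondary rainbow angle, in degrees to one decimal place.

cos²i = (1.79292 − 1)/8 = 0.09912; i = arccos(0.31483) = 71.650°.
sin r = sin 71.650°/1.339 = 0.70885; r = 45.141°.
D_min = 2·71.650° − 6·45.141° + 360° = 232.451°.
Rainbow angle = D_min − 180° = 52.451°.

52.5°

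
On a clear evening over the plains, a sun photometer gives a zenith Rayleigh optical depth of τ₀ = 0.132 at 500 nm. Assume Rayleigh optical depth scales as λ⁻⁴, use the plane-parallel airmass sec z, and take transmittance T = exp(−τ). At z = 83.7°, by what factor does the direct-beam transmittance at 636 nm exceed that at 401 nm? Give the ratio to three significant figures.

Airmass: sec 83.7° = 9.1129.
τ(636 nm) = 0.132 × (500/636)⁴ × 9.1129 = 0.132 × 0.3820 × 9.1129 = 0.4595.
τ(401 nm) = 0.132 × (500/401)⁴ × 9.1129 = 0.132 × 2.4171 × 9.1129 = 2.9076.
T(636)/T(401) = exp(τ_B − τ_A) = exp(2.4481) = 11.5663.

11.6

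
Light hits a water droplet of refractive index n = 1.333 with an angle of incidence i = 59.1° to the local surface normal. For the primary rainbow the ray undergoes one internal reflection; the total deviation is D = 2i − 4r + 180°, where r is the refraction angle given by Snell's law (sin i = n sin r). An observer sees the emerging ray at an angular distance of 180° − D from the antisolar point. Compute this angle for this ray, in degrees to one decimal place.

42.1°

sin r = sin 59.1° / 1.333 = 0.8581/1.333 = 0.6437; r = 40.07°.
D = 2·59.1° − 4·40.07° + 180° = 118.20° − 160.28° + 180° = 137.92°.
Angle from antisolar point = 180° − D = 42.08°.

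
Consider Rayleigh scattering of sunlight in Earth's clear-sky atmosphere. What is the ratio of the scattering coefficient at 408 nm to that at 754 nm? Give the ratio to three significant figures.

Rayleigh scattering ∝ λ⁻⁴, so the ratio of coefficients is the inverse fourth power of the wavelength ratio.
σ(408)/σ(754) = (754/408)⁴ = (1.8480)⁴ = 11.66.

11.7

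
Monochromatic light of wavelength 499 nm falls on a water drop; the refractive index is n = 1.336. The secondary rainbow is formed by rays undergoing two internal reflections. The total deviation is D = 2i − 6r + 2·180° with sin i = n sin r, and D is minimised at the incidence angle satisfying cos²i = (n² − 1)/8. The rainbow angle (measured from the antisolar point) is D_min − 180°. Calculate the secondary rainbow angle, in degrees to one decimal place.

51.7°

cos²i = (1.78490 − 1)/8 = 0.09811; i = arccos(0.31323) = 71.746°.
sin r = sin 71.746°/1.336 = 0.71084; r = 45.303°.
D_min = 2·71.746° − 6·45.303° + 360° = 231.674°.
Rainbow angle = D_min − 180° = 51.674°.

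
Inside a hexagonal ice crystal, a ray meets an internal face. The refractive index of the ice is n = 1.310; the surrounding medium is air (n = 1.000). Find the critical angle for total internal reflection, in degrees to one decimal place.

49.8°

sin θ_c = n_air / n = 1.000 / 1.310 = 0.7634.
θ_c = arcsin(0.7634) = 49.76°.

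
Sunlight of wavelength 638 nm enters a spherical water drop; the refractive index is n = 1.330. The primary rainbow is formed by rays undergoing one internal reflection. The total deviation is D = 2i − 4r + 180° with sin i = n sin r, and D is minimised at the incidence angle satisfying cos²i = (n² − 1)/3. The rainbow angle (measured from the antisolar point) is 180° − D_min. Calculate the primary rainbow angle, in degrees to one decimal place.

42.5°

cos²i = (1.76890 − 1)/3 = 0.25630; i = arccos(0.50626) = 59.585°.
sin r = sin 59.585°/1.330 = 0.64841; r = 40.422°.
D_min = 2·59.585° − 4·40.422° + 180° = 137.484°.
Rainbow angle = 180° − D_min = 42.516°.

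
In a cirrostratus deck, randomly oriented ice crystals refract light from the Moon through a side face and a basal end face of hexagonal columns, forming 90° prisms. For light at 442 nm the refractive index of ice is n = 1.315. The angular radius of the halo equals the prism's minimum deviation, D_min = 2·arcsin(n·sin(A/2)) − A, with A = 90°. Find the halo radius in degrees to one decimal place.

n·sin(A/2) = 1.315 × sin 45° = 1.315 × 0.7071 = 0.9298.
D_min = 2·arcsin(0.9298) − 90° = 2 × 68.411° − 90° = 46.821°.

46.8°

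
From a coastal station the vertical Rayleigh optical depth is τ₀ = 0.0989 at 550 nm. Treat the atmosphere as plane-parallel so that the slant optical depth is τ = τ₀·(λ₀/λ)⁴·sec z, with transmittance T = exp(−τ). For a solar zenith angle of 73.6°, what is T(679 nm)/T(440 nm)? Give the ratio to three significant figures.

Airmass: sec 73.6° = 3.5418.
τ(679 nm) = 0.0989 × (550/679)⁴ × 3.5418 = 0.0989 × 0.4305 × 3.5418 = 0.1508.
τ(440 nm) = 0.0989 × (550/440)⁴ × 3.5418 = 0.0989 × 2.4414 × 3.5418 = 0.8552.
T(679)/T(440) = exp(τ_B − τ_A) = exp(0.7044) = 2.0226.

2.02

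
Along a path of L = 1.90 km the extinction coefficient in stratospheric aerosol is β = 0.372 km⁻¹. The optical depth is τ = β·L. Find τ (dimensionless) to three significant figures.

τ = β·L = 0.372 × 1.90 = 0.7068.

0.707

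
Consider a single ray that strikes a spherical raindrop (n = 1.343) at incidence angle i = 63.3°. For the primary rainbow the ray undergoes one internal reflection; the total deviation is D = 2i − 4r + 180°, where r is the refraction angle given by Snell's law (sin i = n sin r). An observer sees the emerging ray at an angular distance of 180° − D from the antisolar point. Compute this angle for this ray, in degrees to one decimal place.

sin r = sin 63.3° / 1.343 = 0.8934/1.343 = 0.6652; r = 41.70°.
D = 2·63.3° − 4·41.70° + 180° = 126.60° − 166.79° + 180° = 139.81°.
Angle from antisolar point = 180° − D = 40.19°.

40.2°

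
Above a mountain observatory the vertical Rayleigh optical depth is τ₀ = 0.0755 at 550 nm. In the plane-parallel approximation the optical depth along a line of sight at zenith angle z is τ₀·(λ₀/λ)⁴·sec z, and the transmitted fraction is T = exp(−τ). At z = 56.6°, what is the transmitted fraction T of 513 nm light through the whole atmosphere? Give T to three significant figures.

0.834

sec 56.6° = 1.8166.
τ = 0.0755 × (550/513)⁴ × 1.8166 = 0.0755 × 1.3212 × 1.8166 = 0.1812.
T = exp(−0.1812) = 0.8343.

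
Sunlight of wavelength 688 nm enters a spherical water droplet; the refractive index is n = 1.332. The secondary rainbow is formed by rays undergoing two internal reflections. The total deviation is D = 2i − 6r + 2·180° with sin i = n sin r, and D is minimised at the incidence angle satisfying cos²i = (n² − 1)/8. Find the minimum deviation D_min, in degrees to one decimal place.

230.6°

cos²i = (1.77422 − 1)/8 = 0.09678; i = arccos(0.31109) = 71.875°.
sin r = sin 71.875°/1.332 = 0.71350; r = 45.520°.
D_min = 2·71.875° − 6·45.520° + 360° = 230.628°.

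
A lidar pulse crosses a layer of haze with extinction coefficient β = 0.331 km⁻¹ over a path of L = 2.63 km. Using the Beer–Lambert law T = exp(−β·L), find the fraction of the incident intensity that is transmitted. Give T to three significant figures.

τ = β·L = 0.331 × 2.63 = 0.8705.
T = exp(−0.8705) = 0.4187.

0.419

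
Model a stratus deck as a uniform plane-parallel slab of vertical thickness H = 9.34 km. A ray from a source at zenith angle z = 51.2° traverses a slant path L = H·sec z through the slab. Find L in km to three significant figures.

sec z = 1/cos 51.2° = 1.5959.
L = 9.34 × 1.5959 = 14.906 km.

14.9 km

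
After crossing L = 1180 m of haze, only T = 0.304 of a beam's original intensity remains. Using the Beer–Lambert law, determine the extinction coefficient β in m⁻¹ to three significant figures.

Beer–Lambert: T = exp(−βL) ⇒ β = −ln(T)/L = −ln(0.304)/1180 = 1.1907/1180 = 0.001009 m⁻¹.

0.00101 m⁻¹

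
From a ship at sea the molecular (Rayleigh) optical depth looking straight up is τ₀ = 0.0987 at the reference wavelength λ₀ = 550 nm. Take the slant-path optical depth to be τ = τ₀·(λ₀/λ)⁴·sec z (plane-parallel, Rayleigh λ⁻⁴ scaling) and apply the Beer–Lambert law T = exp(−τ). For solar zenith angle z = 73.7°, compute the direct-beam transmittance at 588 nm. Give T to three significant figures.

sec 73.7° = 3.5629.
τ = 0.0987 × (550/588)⁴ × 3.5629 = 0.0987 × 0.7655 × 3.5629 = 0.2692.
T = exp(−0.2692) = 0.7640.

0.764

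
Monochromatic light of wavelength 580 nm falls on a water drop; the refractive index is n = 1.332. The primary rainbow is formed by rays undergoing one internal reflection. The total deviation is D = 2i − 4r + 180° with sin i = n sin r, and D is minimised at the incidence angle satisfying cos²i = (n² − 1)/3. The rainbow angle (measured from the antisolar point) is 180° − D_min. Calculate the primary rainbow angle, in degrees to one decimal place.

cos²i = (1.77422 − 1)/3 = 0.25807; i = arccos(0.50801) = 59.469°.
sin r = sin 59.469°/1.332 = 0.64666; r = 40.290°.
D_min = 2·59.469° − 4·40.290° + 180° = 137.776°.
Rainbow angle = 180° − D_min = 42.224°.

42.2°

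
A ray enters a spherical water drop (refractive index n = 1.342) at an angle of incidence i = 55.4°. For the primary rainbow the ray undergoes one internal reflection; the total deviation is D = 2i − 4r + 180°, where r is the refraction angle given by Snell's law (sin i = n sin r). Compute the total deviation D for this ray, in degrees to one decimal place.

sin r = sin 55.4° / 1.342 = 0.8231/1.342 = 0.6134; r = 37.83°.
D = 2·55.4° − 4·37.83° + 180° = 110.80° − 151.33° + 180° = 139.47°.

139.5°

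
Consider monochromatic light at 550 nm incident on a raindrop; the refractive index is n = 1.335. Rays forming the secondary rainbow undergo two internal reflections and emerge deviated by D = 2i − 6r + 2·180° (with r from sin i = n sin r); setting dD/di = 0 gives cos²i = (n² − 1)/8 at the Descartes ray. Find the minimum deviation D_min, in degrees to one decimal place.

231.4°

cos²i = (1.78222 − 1)/8 = 0.09778; i = arccos(0.31269) = 71.778°.
sin r = sin 71.778°/1.335 = 0.71150; r = 45.357°.
D_min = 2·71.778° − 6·45.357° + 360° = 231.414°.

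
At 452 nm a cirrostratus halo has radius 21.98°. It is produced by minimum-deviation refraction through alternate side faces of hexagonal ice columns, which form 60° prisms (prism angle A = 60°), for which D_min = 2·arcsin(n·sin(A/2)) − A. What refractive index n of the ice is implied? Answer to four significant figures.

1.312

Rearranging: n = sin((D_min + A)/2) / sin(A/2).
(D_min + A)/2 = (21.98° + 60°)/2 = 40.990°.
n = sin 40.990° / sin 30° = 0.6559 / 0.5000 = 1.3119.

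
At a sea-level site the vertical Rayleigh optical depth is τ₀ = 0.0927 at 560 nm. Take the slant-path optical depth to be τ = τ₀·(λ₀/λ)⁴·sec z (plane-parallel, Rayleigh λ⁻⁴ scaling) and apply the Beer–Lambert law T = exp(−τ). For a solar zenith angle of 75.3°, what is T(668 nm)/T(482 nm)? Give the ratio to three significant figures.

Airmass: sec 75.3° = 3.9408.
τ(668 nm) = 0.0927 × (560/668)⁴ × 3.9408 = 0.0927 × 0.4939 × 3.9408 = 0.1804.
τ(482 nm) = 0.0927 × (560/482)⁴ × 3.9408 = 0.0927 × 1.8221 × 3.9408 = 0.6656.
T(668)/T(482) = exp(τ_B − τ_A) = exp(0.4852) = 1.6245.

1.62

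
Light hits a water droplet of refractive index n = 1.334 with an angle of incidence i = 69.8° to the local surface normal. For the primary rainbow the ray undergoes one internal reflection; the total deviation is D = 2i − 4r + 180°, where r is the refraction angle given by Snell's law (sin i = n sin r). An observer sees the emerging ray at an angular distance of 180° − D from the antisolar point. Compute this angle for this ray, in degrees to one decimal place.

39.2°

sin r = sin 69.8° / 1.334 = 0.9385/1.334 = 0.7035; r = 44.71°.
D = 2·69.8° − 4·44.71° + 180° = 139.60° − 178.84° + 180° = 140.76°.
Angle from antisolar point = 180° − D = 39.24°.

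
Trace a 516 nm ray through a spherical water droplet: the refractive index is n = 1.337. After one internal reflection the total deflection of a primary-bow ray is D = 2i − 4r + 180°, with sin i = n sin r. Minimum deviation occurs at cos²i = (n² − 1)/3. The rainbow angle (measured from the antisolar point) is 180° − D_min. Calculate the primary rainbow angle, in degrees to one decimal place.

41.5°

cos²i = (1.78757 − 1)/3 = 0.26252; i = arccos(0.51237) = 59.178°.
sin r = sin 59.178°/1.337 = 0.64231; r = 39.964°.
D_min = 2·59.178° − 4·39.964° + 180° = 138.500°.
Rainbow angle = 180° − D_min = 41.500°.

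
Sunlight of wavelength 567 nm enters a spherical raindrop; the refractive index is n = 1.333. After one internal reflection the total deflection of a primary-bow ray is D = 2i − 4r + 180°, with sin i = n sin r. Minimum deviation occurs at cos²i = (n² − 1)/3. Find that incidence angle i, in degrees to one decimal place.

59.4°

cos²i = (1.333² − 1)/3 = (1.77689 − 1)/3 = 0.25896.
cos i = 0.50888, so i = 59.410°.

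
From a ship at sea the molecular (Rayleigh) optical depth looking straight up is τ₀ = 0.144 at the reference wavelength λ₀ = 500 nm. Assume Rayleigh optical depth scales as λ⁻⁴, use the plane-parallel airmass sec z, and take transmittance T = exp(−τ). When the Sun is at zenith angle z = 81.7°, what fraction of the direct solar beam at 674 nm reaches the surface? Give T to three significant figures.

0.739

sec 81.7° = 6.9273.
τ = 0.144 × (500/674)⁴ × 6.9273 = 0.144 × 0.3029 × 6.9273 = 0.3021.
T = exp(−0.3021) = 0.7393.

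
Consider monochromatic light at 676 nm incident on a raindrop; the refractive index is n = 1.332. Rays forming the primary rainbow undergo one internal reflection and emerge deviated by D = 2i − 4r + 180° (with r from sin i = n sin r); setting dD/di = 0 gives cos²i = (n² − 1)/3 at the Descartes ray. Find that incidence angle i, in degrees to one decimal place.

59.5°

cos²i = (1.332² − 1)/3 = (1.77422 − 1)/3 = 0.25807.
cos i = 0.50801, so i = 59.469°.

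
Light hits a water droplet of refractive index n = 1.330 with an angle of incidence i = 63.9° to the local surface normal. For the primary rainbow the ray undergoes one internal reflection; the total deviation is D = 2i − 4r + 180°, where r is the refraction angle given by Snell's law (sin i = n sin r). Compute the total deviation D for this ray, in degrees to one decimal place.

137.9°

sin r = sin 63.9° / 1.330 = 0.8980/1.330 = 0.6752; r = 42.47°.
D = 2·63.9° − 4·42.47° + 180° = 127.80° − 169.88° + 180° = 137.92°.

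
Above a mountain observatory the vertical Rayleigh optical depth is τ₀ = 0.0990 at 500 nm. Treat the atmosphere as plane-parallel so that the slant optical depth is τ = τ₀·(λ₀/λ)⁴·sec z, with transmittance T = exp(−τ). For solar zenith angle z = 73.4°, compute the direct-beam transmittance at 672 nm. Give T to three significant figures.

sec 73.4° = 3.5003.
τ = 0.0990 × (500/672)⁴ × 3.5003 = 0.0990 × 0.3065 × 3.5003 = 0.1062.
T = exp(−0.1062) = 0.8992.

0.899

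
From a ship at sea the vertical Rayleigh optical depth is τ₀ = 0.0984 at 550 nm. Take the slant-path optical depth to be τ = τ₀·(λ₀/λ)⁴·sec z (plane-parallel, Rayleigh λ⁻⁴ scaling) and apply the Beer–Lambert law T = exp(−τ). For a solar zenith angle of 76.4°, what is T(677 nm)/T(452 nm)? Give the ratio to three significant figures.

2.09

Airmass: sec 76.4° = 4.2527.
τ(677 nm) = 0.0984 × (550/677)⁴ × 4.2527 = 0.0984 × 0.4356 × 4.2527 = 0.1823.
τ(452 nm) = 0.0984 × (550/452)⁴ × 4.2527 = 0.0984 × 2.1923 × 4.2527 = 0.9174.
T(677)/T(452) = exp(τ_B − τ_A) = exp(0.7351) = 2.0857.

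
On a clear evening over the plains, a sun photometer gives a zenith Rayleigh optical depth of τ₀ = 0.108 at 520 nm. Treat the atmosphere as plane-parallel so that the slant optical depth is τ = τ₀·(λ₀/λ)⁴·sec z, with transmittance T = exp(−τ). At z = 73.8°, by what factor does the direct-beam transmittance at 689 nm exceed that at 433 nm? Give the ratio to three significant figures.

Airmass: sec 73.8° = 3.5843.
τ(689 nm) = 0.108 × (520/689)⁴ × 3.5843 = 0.108 × 0.3244 × 3.5843 = 0.1256.
τ(433 nm) = 0.108 × (520/433)⁴ × 3.5843 = 0.108 × 2.0800 × 3.5843 = 0.8052.
T(689)/T(433) = exp(τ_B − τ_A) = exp(0.6796) = 1.9731.

1.97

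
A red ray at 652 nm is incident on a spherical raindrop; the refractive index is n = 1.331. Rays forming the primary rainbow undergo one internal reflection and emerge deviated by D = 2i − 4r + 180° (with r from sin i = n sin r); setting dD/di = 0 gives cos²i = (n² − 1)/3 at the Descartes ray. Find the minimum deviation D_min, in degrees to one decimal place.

137.6°

cos²i = (1.77156 − 1)/3 = 0.25719; i = arccos(0.50714) = 59.527°.
sin r = sin 59.527°/1.331 = 0.64753; r = 40.356°.
D_min = 2·59.527° − 4·40.356° + 180° = 137.630°.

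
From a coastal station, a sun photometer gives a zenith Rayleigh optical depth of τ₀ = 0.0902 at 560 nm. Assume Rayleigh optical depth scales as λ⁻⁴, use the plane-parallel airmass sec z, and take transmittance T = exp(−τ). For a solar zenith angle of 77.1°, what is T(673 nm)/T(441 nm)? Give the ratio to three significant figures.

Airmass: sec 77.1° = 4.4793.
τ(673 nm) = 0.0902 × (560/673)⁴ × 4.4793 = 0.0902 × 0.4794 × 4.4793 = 0.1937.
τ(441 nm) = 0.0902 × (560/441)⁴ × 4.4793 = 0.0902 × 2.6001 × 4.4793 = 1.0505.
T(673)/T(441) = exp(τ_B − τ_A) = exp(0.8569) = 2.3557.

2.36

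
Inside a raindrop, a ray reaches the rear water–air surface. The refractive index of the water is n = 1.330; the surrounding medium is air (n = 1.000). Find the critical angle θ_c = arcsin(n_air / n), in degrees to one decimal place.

sin θ_c = n_air / n = 1.000 / 1.330 = 0.7519.
θ_c = arcsin(0.7519) = 48.75°.

48.8°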